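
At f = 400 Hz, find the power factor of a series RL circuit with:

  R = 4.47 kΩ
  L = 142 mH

Step 1 — Angular frequency: ω = 2π·f = 2π·400 = 2513 rad/s.
Step 2 — Component impedances:
  R: Z = R = 4470 Ω
  L: Z = jωL = j·2513·0.142 = 0 + j356.9 Ω
Step 3 — Series combination: Z_total = R + L = 4470 + j356.9 Ω = 4484∠4.6° Ω.
Step 4 — Power factor: PF = cos(φ) = Re(Z)/|Z| = 4470/4484.2 = 0.9968.
Step 5 — Type: Im(Z) = 356.9 ⇒ lagging (phase φ = 4.6°).

PF = 0.9968 (lagging, φ = 4.6°)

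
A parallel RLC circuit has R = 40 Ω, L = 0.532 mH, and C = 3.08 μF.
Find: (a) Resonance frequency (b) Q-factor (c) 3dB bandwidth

Step 1 — Resonance: ω₀ = 1/√(LC) = 1/√(0.000532·3.08e-06) = 2.47e+04 rad/s.
Step 2 — f₀ = ω₀/(2π) = 3932 Hz.
Step 3 — Parallel Q: Q = R/(ω₀L) = 40/(2.47e+04·0.000532) = 3.044.
Step 4 — Bandwidth: Δω = ω₀/Q = 8117 rad/s; BW = Δω/(2π) = 1292 Hz.

(a) f₀ = 3932 Hz  (b) Q = 3.044  (c) BW = 1292 Hz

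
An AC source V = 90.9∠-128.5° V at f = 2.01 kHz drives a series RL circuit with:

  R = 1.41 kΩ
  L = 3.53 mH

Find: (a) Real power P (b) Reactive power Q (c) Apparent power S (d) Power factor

Step 1 — Angular frequency: ω = 2π·f = 2π·2010 = 1.263e+04 rad/s.
Step 2 — Component impedances:
  R: Z = R = 1410 Ω
  L: Z = jωL = j·1.263e+04·0.00353 = 0 + j44.58 Ω
Step 3 — Series combination: Z_total = R + L = 1410 + j44.58 Ω = 1411∠1.8° Ω.
Step 4 — Source phasor: V = 90.9∠-128.5° V = -56.59 - j71.14 V.
Step 5 — Current: I = V / Z = -0.04169 - j0.04914 A = 0.06444∠-130.3° A.
Step 6 — Complex power: S = V·I* = 5.854 + j0.1851 VA.
Step 7 — Real power: P = Re(S) = 5.854 W.
Step 8 — Reactive power: Q = Im(S) = 0.1851 VAR.
Step 9 — Apparent power: |S| = 5.857 VA.
Step 10 — Power factor: PF = P/|S| = 0.9995 (lagging).

(a) P = 5.854 W  (b) Q = 0.1851 VAR  (c) S = 5.857 VA  (d) PF = 0.9995 (lagging)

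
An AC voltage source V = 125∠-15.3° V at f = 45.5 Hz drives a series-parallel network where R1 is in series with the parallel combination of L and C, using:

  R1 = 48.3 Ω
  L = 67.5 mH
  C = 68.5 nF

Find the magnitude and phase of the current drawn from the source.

Step 1 — Angular frequency: ω = 2π·f = 2π·45.5 = 285.9 rad/s.
Step 2 — Component impedances:
  R1: Z = R = 48.3 Ω
  L: Z = jωL = j·285.9·0.0675 = 0 + j19.3 Ω
  C: Z = 1/(jωC) = -j/(ω·C) = 0 - j5.106e+04 Ω
Step 3 — Parallel branch: L || C = 1/(1/L + 1/C) = 0 + j19.3 Ω.
Step 4 — Series with R1: Z_total = R1 + (L || C) = 48.3 + j19.3 Ω = 52.01∠21.8° Ω.
Step 5 — Source phasor: V = 125∠-15.3° V = 120.6 - j32.98 V.
Step 6 — Ohm's law: I = V / Z_total = (120.6 - j32.98) / (48.3 + j19.3) = 1.917 - j1.449 A.
Step 7 — Convert to polar: |I| = 2.403 A, ∠I = -37.1°.

I = 2.403∠-37.1° A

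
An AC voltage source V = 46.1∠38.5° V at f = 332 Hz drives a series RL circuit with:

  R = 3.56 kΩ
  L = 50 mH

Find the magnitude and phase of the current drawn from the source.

Step 1 — Angular frequency: ω = 2π·f = 2π·332 = 2086 rad/s.
Step 2 — Component impedances:
  R: Z = R = 3560 Ω
  L: Z = jωL = j·2086·0.05 = 0 + j104.3 Ω
Step 3 — Series combination: Z_total = R + L = 3560 + j104.3 Ω = 3562∠1.7° Ω.
Step 4 — Source phasor: V = 46.1∠38.5° V = 36.08 + j28.7 V.
Step 5 — Ohm's law: I = V / Z_total = (36.08 + j28.7) / (3560 + j104.3) = 0.01036 + j0.007758 A.
Step 6 — Convert to polar: |I| = 0.01294 A, ∠I = 36.8°.

I = 0.01294∠36.8° A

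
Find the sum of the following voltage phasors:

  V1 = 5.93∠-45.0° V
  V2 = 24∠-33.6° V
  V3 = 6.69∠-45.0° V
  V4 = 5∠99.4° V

Step 1 — Convert each phasor to rectangular form:
  V1 = 5.93·(cos(-45.0°) + j·sin(-45.0°)) = 4.193 - j4.193 V
  V2 = 24·(cos(-33.6°) + j·sin(-33.6°)) = 19.99 - j13.28 V
  V3 = 6.69·(cos(-45.0°) + j·sin(-45.0°)) = 4.731 - j4.731 V
  V4 = 5·(cos(99.4°) + j·sin(99.4°)) = -0.8166 + j4.933 V
Step 2 — Sum components: V_total = 28.1 - j17.27 V.
Step 3 — Convert to polar: |V_total| = 32.98 V, ∠V_total = -31.6°.

V_total = 32.98∠-31.6° V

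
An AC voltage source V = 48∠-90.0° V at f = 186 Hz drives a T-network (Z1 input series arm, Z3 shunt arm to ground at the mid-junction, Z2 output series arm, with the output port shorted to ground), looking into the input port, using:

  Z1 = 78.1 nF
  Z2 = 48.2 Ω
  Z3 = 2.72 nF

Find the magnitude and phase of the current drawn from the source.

Step 1 — Angular frequency: ω = 2π·f = 2π·186 = 1169 rad/s.
Step 2 — Component impedances:
  Z1: Z = 1/(jωC) = -j/(ω·C) = 0 - j1.096e+04 Ω
  Z2: Z = R = 48.2 Ω
  Z3: Z = 1/(jωC) = -j/(ω·C) = 0 - j3.146e+05 Ω
Step 3 — With the output port shorted to ground, the output series arm Z2 runs from the junction to ground; the shunt arm Z3 also runs from the junction to ground. They appear in parallel: Z3 || Z2 = 48.2 - j0.007385 Ω.
Step 4 — Series with input arm Z1: Z_in = Z1 + (Z3 || Z2) = 48.2 - j1.096e+04 Ω = 1.096e+04∠-89.7° Ω.
Step 5 — Source phasor: V = 48∠-90.0° V = 0 - j48 V.
Step 6 — Ohm's law: I = V / Z_total = (0 - j48) / (48.2 - j1.096e+04) = 0.004381 - j1.927e-05 A.
Step 7 — Convert to polar: |I| = 0.004381 A, ∠I = -0.3°.

I = 0.004381∠-0.3° A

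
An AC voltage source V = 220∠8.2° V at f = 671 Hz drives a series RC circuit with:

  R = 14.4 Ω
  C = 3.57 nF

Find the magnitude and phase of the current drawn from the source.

Step 1 — Angular frequency: ω = 2π·f = 2π·671 = 4216 rad/s.
Step 2 — Component impedances:
  R: Z = R = 14.4 Ω
  C: Z = 1/(jωC) = -j/(ω·C) = 0 - j6.644e+04 Ω
Step 3 — Series combination: Z_total = R + C = 14.4 - j6.644e+04 Ω = 6.644e+04∠-90.0° Ω.
Step 4 — Source phasor: V = 220∠8.2° V = 217.8 + j31.38 V.
Step 5 — Ohm's law: I = V / Z_total = (217.8 + j31.38) / (14.4 - j6.644e+04) = -0.0004716 + j0.003278 A.
Step 6 — Convert to polar: |I| = 0.003311 A, ∠I = 98.2°.

I = 0.003311∠98.2° A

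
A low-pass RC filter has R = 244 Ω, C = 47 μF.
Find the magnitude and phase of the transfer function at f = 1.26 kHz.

Step 1 — Angular frequency: ω = 2π·1260 = 7917 rad/s.
Step 2 — Transfer function: H(jω) = 1/(1 + jωRC).
Step 3 — Denominator: 1 + jωRC = 1 + j·7917·244·4.7e-05 = 1 + j90.79.
Step 4 — H = 0.0001213 - j0.01101.
Step 5 — Magnitude: |H| = 0.01101 (-39.2 dB); phase: φ = -89.4°.

|H| = 0.01101 (-39.2 dB), φ = -89.4°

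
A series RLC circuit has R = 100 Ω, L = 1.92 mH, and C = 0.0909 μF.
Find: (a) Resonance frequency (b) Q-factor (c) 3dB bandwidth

Step 1 — Resonance: ω₀ = 1/√(LC) = 1/√(0.00192·9.09e-08) = 7.57e+04 rad/s.
Step 2 — f₀ = ω₀/(2π) = 1.205e+04 Hz.
Step 3 — Series Q: Q = ω₀L/R = 7.57e+04·0.00192/100 = 1.453.
Step 4 — Bandwidth: Δω = ω₀/Q = 5.208e+04 rad/s; BW = Δω/(2π) = 8289 Hz.

(a) f₀ = 1.205e+04 Hz  (b) Q = 1.453  (c) BW = 8289 Hz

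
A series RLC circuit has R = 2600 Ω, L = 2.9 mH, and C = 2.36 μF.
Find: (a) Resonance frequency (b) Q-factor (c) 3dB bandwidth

Step 1 — Resonance: ω₀ = 1/√(LC) = 1/√(0.0029·2.36e-06) = 1.209e+04 rad/s.
Step 2 — f₀ = ω₀/(2π) = 1924 Hz.
Step 3 — Series Q: Q = ω₀L/R = 1.209e+04·0.0029/2600 = 0.01348.
Step 4 — Bandwidth: Δω = ω₀/Q = 8.966e+05 rad/s; BW = Δω/(2π) = 1.427e+05 Hz.

(a) f₀ = 1924 Hz  (b) Q = 0.01348  (c) BW = 1.427e+05 Hz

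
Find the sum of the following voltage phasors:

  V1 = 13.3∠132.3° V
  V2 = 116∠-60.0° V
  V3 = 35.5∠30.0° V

Step 1 — Convert each phasor to rectangular form:
  V1 = 13.3·(cos(132.3°) + j·sin(132.3°)) = -8.951 + j9.837 V
  V2 = 116·(cos(-60.0°) + j·sin(-60.0°)) = 58 - j100.5 V
  V3 = 35.5·(cos(30.0°) + j·sin(30.0°)) = 30.74 + j17.75 V
Step 2 — Sum components: V_total = 79.79 - j72.87 V.
Step 3 — Convert to polar: |V_total| = 108.1 V, ∠V_total = -42.4°.

V_total = 108.1∠-42.4° V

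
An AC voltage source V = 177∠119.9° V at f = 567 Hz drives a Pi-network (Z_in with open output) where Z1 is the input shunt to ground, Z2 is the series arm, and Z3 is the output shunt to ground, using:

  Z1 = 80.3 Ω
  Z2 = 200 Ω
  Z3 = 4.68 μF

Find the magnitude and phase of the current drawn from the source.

Step 1 — Angular frequency: ω = 2π·f = 2π·567 = 3563 rad/s.
Step 2 — Component impedances:
  Z1: Z = R = 80.3 Ω
  Z2: Z = R = 200 Ω
  Z3: Z = 1/(jωC) = -j/(ω·C) = 0 - j59.98 Ω
Step 3 — With open output, the series arm Z2 and the output shunt Z3 appear in series to ground: Z2 + Z3 = 200 - j59.98 Ω.
Step 4 — Parallel with input shunt Z1: Z_in = Z1 || (Z2 + Z3) = 58.3 - j4.707 Ω = 58.49∠-4.6° Ω.
Step 5 — Source phasor: V = 177∠119.9° V = -88.23 + j153.4 V.
Step 6 — Ohm's law: I = V / Z_total = (-88.23 + j153.4) / (58.3 - j4.707) = -1.715 + j2.493 A.
Step 7 — Convert to polar: |I| = 3.026 A, ∠I = 124.5°.

I = 3.026∠124.5° A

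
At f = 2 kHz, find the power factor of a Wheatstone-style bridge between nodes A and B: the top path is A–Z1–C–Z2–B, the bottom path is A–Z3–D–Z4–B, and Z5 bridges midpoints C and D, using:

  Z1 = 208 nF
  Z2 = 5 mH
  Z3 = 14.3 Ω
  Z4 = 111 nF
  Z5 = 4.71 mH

Step 1 — Angular frequency: ω = 2π·f = 2π·2000 = 1.257e+04 rad/s.
Step 2 — Component impedances:
  Z1: Z = 1/(jωC) = -j/(ω·C) = 0 - j382.6 Ω
  Z2: Z = jωL = j·1.257e+04·0.005 = 0 + j62.83 Ω
  Z3: Z = R = 14.3 Ω
  Z4: Z = 1/(jωC) = -j/(ω·C) = 0 - j716.9 Ω
  Z5: Z = jωL = j·1.257e+04·0.00471 = 0 + j59.19 Ω
Step 3 — Bridge requires nodal analysis (the Z5 bridge couples midpoints C and D, so the two paths cannot be reduced to a simple series/parallel combination). Setting node B to ground and injecting 1 A at node A, the 3-node admittance system at A, C, D solves to V_A = Z_AB = 21.4 + j162.1 Ω = 163.5∠82.5° Ω.
Step 4 — Power factor: PF = cos(φ) = Re(Z)/|Z| = 21.4/163.5 = 0.1309.
Step 5 — Type: Im(Z) = 162.1 ⇒ lagging (phase φ = 82.5°).

PF = 0.1309 (lagging, φ = 82.5°)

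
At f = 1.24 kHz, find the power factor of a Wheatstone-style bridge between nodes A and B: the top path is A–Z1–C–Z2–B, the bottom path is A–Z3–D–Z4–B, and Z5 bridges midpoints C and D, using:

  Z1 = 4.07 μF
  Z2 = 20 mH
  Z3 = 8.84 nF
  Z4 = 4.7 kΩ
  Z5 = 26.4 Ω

Step 1 — Angular frequency: ω = 2π·f = 2π·1240 = 7791 rad/s.
Step 2 — Component impedances:
  Z1: Z = 1/(jωC) = -j/(ω·C) = 0 - j31.54 Ω
  Z2: Z = jωL = j·7791·0.02 = 0 + j155.8 Ω
  Z3: Z = 1/(jωC) = -j/(ω·C) = 0 - j1.452e+04 Ω
  Z4: Z = R = 4700 Ω
  Z5: Z = R = 26.4 Ω
Step 3 — Bridge requires nodal analysis (the Z5 bridge couples midpoints C and D, so the two paths cannot be reduced to a simple series/parallel combination). Setting node B to ground and injecting 1 A at node A, the 3-node admittance system at A, C, D solves to V_A = Z_AB = 5.132 + j124.2 Ω = 124.3∠87.6° Ω.
Step 4 — Power factor: PF = cos(φ) = Re(Z)/|Z| = 5.132/124.3 = 0.04129.
Step 5 — Type: Im(Z) = 124.2 ⇒ lagging (phase φ = 87.6°).

PF = 0.04129 (lagging, φ = 87.6°)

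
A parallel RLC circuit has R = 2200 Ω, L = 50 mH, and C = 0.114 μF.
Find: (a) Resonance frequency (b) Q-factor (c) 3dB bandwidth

Step 1 — Resonance: ω₀ = 1/√(LC) = 1/√(0.05·1.14e-07) = 1.325e+04 rad/s.
Step 2 — f₀ = ω₀/(2π) = 2108 Hz.
Step 3 — Parallel Q: Q = R/(ω₀L) = 2200/(1.325e+04·0.05) = 3.322.
Step 4 — Bandwidth: Δω = ω₀/Q = 3987 rad/s; BW = Δω/(2π) = 634.6 Hz.

(a) f₀ = 2108 Hz  (b) Q = 3.322  (c) BW = 634.6 Hz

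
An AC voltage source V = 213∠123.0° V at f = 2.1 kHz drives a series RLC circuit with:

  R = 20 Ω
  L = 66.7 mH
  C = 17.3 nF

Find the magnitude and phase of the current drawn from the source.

Step 1 — Angular frequency: ω = 2π·f = 2π·2100 = 1.319e+04 rad/s.
Step 2 — Component impedances:
  R: Z = R = 20 Ω
  L: Z = jωL = j·1.319e+04·0.0667 = 0 + j880.1 Ω
  C: Z = 1/(jωC) = -j/(ω·C) = 0 - j4381 Ω
Step 3 — Series combination: Z_total = R + L + C = 20 - j3501 Ω = 3501∠-89.7° Ω.
Step 4 — Source phasor: V = 213∠123.0° V = -116 + j178.6 V.
Step 5 — Ohm's law: I = V / Z_total = (-116 + j178.6) / (20 - j3501) = -0.05122 - j0.03285 A.
Step 6 — Convert to polar: |I| = 0.06084 A, ∠I = -147.3°.

I = 0.06084∠-147.3° A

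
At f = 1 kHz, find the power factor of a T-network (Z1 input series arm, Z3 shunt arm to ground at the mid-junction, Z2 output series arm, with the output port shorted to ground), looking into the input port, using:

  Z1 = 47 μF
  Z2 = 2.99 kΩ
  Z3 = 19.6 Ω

Step 1 — Angular frequency: ω = 2π·f = 2π·1000 = 6283 rad/s.
Step 2 — Component impedances:
  Z1: Z = 1/(jωC) = -j/(ω·C) = 0 - j3.386 Ω
  Z2: Z = R = 2990 Ω
  Z3: Z = R = 19.6 Ω
Step 3 — With the output port shorted to ground, the output series arm Z2 runs from the junction to ground; the shunt arm Z3 also runs from the junction to ground. They appear in parallel: Z3 || Z2 = 19.47 Ω.
Step 4 — Series with input arm Z1: Z_in = Z1 + (Z3 || Z2) = 19.47 - j3.386 Ω = 19.76∠-9.9° Ω.
Step 5 — Power factor: PF = cos(φ) = Re(Z)/|Z| = 19.472/19.765 = 0.9852.
Step 6 — Type: Im(Z) = -3.386 ⇒ leading (phase φ = -9.9°).

PF = 0.9852 (leading, φ = -9.9°)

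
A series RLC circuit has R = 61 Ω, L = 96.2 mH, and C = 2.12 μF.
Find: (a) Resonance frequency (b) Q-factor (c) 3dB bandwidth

Step 1 — Resonance: ω₀ = 1/√(LC) = 1/√(0.0962·2.12e-06) = 2214 rad/s.
Step 2 — f₀ = ω₀/(2π) = 352.4 Hz.
Step 3 — Series Q: Q = ω₀L/R = 2214·0.0962/61 = 3.492.
Step 4 — Bandwidth: Δω = ω₀/Q = 634.1 rad/s; BW = Δω/(2π) = 100.9 Hz.

(a) f₀ = 352.4 Hz  (b) Q = 3.492  (c) BW = 100.9 Hz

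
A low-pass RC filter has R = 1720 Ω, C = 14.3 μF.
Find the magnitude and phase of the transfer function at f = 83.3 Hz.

Step 1 — Angular frequency: ω = 2π·83.3 = 523.4 rad/s.
Step 2 — Transfer function: H(jω) = 1/(1 + jωRC).
Step 3 — Denominator: 1 + jωRC = 1 + j·523.4·1720·1.43e-05 = 1 + j12.87.
Step 4 — H = 0.005998 - j0.07721.
Step 5 — Magnitude: |H| = 0.07745 (-22.2 dB); phase: φ = -85.6°.

|H| = 0.07745 (-22.2 dB), φ = -85.6°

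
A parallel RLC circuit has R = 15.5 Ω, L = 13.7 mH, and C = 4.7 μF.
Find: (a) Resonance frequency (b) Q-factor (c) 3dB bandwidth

Step 1 — Resonance: ω₀ = 1/√(LC) = 1/√(0.0137·4.7e-06) = 3941 rad/s.
Step 2 — f₀ = ω₀/(2π) = 627.2 Hz.
Step 3 — Parallel Q: Q = R/(ω₀L) = 15.5/(3941·0.0137) = 0.2871.
Step 4 — Bandwidth: Δω = ω₀/Q = 1.373e+04 rad/s; BW = Δω/(2π) = 2185 Hz.

(a) f₀ = 627.2 Hz  (b) Q = 0.2871  (c) BW = 2185 Hz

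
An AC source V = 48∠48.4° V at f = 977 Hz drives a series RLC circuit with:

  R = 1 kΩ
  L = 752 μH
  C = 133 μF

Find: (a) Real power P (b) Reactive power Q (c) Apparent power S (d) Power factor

Step 1 — Angular frequency: ω = 2π·f = 2π·977 = 6139 rad/s.
Step 2 — Component impedances:
  R: Z = R = 1000 Ω
  L: Z = jωL = j·6139·0.000752 = 0 + j4.616 Ω
  C: Z = 1/(jωC) = -j/(ω·C) = 0 - j1.225 Ω
Step 3 — Series combination: Z_total = R + L + C = 1000 + j3.391 Ω = 1000∠0.2° Ω.
Step 4 — Source phasor: V = 48∠48.4° V = 31.87 + j35.89 V.
Step 5 — Current: I = V / Z = 0.03199 + j0.03579 A = 0.048∠48.2° A.
Step 6 — Complex power: S = V·I* = 2.304 + j0.007814 VA.
Step 7 — Real power: P = Re(S) = 2.304 W.
Step 8 — Reactive power: Q = Im(S) = 0.007814 VAR.
Step 9 — Apparent power: |S| = 2.304 VA.
Step 10 — Power factor: PF = P/|S| = 1 (lagging).

(a) P = 2.304 W  (b) Q = 0.007814 VAR  (c) S = 2.304 VA  (d) PF = 1 (lagging)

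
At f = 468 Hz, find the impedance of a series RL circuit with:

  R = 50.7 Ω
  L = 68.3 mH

Step 1 — Angular frequency: ω = 2π·f = 2π·468 = 2941 rad/s.
Step 2 — Component impedances:
  R: Z = R = 50.7 Ω
  L: Z = jωL = j·2941·0.0683 = 0 + j200.8 Ω
Step 3 — Series combination: Z_total = R + L = 50.7 + j200.8 Ω = 207.1∠75.8° Ω.

Z = 50.7 + j200.8 Ω = 207.1∠75.8° Ω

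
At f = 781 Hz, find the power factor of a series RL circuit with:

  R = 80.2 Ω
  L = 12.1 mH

Step 1 — Angular frequency: ω = 2π·f = 2π·781 = 4907 rad/s.
Step 2 — Component impedances:
  R: Z = R = 80.2 Ω
  L: Z = jωL = j·4907·0.0121 = 0 + j59.38 Ω
Step 3 — Series combination: Z_total = R + L = 80.2 + j59.38 Ω = 99.79∠36.5° Ω.
Step 4 — Power factor: PF = cos(φ) = Re(Z)/|Z| = 80.2/99.79 = 0.8037.
Step 5 — Type: Im(Z) = 59.38 ⇒ lagging (phase φ = 36.5°).

PF = 0.8037 (lagging, φ = 36.5°)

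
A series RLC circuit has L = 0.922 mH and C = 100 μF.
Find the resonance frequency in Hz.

Step 1 — Resonance condition Im(Z)=0 gives ω₀ = 1/√(LC).
Step 2 — ω₀ = 1/√(0.000922·0.0001) = 3293 rad/s.
Step 3 — f₀ = ω₀/(2π) = 524.1 Hz.

f₀ = 524.1 Hz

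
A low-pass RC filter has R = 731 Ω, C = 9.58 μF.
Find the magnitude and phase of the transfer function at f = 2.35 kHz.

Step 1 — Angular frequency: ω = 2π·2350 = 1.477e+04 rad/s.
Step 2 — Transfer function: H(jω) = 1/(1 + jωRC).
Step 3 — Denominator: 1 + jωRC = 1 + j·1.477e+04·731·9.58e-06 = 1 + j103.4.
Step 4 — H = 9.352e-05 - j0.00967.
Step 5 — Magnitude: |H| = 0.009671 (-40.3 dB); phase: φ = -89.4°.

|H| = 0.009671 (-40.3 dB), φ = -89.4°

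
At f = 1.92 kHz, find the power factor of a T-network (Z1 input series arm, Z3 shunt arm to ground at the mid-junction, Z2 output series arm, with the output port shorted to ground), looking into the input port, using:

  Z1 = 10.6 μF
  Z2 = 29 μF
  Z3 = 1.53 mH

Step 1 — Angular frequency: ω = 2π·f = 2π·1920 = 1.206e+04 rad/s.
Step 2 — Component impedances:
  Z1: Z = 1/(jωC) = -j/(ω·C) = 0 - j7.82 Ω
  Z2: Z = 1/(jωC) = -j/(ω·C) = 0 - j2.858 Ω
  Z3: Z = jωL = j·1.206e+04·0.00153 = 0 + j18.46 Ω
Step 3 — With the output port shorted to ground, the output series arm Z2 runs from the junction to ground; the shunt arm Z3 also runs from the junction to ground. They appear in parallel: Z3 || Z2 = 0 - j3.382 Ω.
Step 4 — Series with input arm Z1: Z_in = Z1 + (Z3 || Z2) = 0 - j11.2 Ω = 11.2∠-90.0° Ω.
Step 5 — Power factor: PF = cos(φ) = Re(Z)/|Z| = 0/11.2 = 0.
Step 6 — Type: Im(Z) = -11.2 ⇒ leading (phase φ = -90.0°).

PF = 0 (leading, φ = -90.0°)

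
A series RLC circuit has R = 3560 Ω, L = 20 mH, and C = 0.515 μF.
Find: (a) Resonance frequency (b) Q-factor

Step 1 — Resonance condition Im(Z)=0 gives ω₀ = 1/√(LC).
Step 2 — ω₀ = 1/√(0.02·5.15e-07) = 9853 rad/s.
Step 3 — f₀ = ω₀/(2π) = 1568 Hz.
Step 4 — Series Q: Q = ω₀L/R = 9853·0.02/3560 = 0.05536.

(a) f₀ = 1568 Hz  (b) Q = 0.05536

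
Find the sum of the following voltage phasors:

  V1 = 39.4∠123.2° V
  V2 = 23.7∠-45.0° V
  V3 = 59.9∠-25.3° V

Step 1 — Convert each phasor to rectangular form:
  V1 = 39.4·(cos(123.2°) + j·sin(123.2°)) = -21.57 + j32.97 V
  V2 = 23.7·(cos(-45.0°) + j·sin(-45.0°)) = 16.76 - j16.76 V
  V3 = 59.9·(cos(-25.3°) + j·sin(-25.3°)) = 54.15 - j25.6 V
Step 2 — Sum components: V_total = 49.34 - j9.389 V.
Step 3 — Convert to polar: |V_total| = 50.22 V, ∠V_total = -10.8°.

V_total = 50.22∠-10.8° V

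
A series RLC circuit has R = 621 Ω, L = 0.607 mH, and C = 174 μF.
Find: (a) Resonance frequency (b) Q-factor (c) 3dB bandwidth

Step 1 — Resonance condition Im(Z)=0 gives ω₀ = 1/√(LC).
Step 2 — ω₀ = 1/√(0.000607·0.000174) = 3077 rad/s.
Step 3 — f₀ = ω₀/(2π) = 489.7 Hz.
Step 4 — Series Q: Q = ω₀L/R = 3077·0.000607/621 = 0.003008.
Step 5 — 3dB bandwidth: Δω = ω₀/Q = 1.023e+06 rad/s; BW = Δω/(2π) = 1.628e+05 Hz.

(a) f₀ = 489.7 Hz  (b) Q = 0.003008  (c) BW = 1.628e+05 Hz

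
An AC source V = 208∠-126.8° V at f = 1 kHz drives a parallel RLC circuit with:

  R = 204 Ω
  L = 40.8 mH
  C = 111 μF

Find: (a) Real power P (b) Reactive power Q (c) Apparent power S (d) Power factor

Step 1 — Angular frequency: ω = 2π·f = 2π·1000 = 6283 rad/s.
Step 2 — Component impedances:
  R: Z = R = 204 Ω
  L: Z = jωL = j·6283·0.0408 = 0 + j256.4 Ω
  C: Z = 1/(jωC) = -j/(ω·C) = 0 - j1.434 Ω
Step 3 — Parallel combination: 1/Z_total = 1/R + 1/L + 1/C; Z_total = 0.01019 - j1.442 Ω = 1.442∠-89.6° Ω.
Step 4 — Source phasor: V = 208∠-126.8° V = -124.6 - j166.6 V.
Step 5 — Current: I = V / Z = 114.9 - j87.23 A = 144.3∠-37.2° A.
Step 6 — Complex power: S = V·I* = 212.1 - j3e+04 VA.
Step 7 — Real power: P = Re(S) = 212.1 W.
Step 8 — Reactive power: Q = Im(S) = -3e+04 VAR.
Step 9 — Apparent power: |S| = 3.001e+04 VA.
Step 10 — Power factor: PF = P/|S| = 0.007068 (leading).

(a) P = 212.1 W  (b) Q = -3e+04 VAR  (c) S = 3.001e+04 VA  (d) PF = 0.007068 (leading)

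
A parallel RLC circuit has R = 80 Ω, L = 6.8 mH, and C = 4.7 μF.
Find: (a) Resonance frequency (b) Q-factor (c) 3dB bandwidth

Step 1 — Resonance: ω₀ = 1/√(LC) = 1/√(0.0068·4.7e-06) = 5594 rad/s.
Step 2 — f₀ = ω₀/(2π) = 890.3 Hz.
Step 3 — Parallel Q: Q = R/(ω₀L) = 80/(5594·0.0068) = 2.103.
Step 4 — Bandwidth: Δω = ω₀/Q = 2660 rad/s; BW = Δω/(2π) = 423.3 Hz.

(a) f₀ = 890.3 Hz  (b) Q = 2.103  (c) BW = 423.3 Hz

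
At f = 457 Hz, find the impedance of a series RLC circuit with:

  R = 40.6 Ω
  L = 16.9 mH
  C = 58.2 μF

Step 1 — Angular frequency: ω = 2π·f = 2π·457 = 2871 rad/s.
Step 2 — Component impedances:
  R: Z = R = 40.6 Ω
  L: Z = jωL = j·2871·0.0169 = 0 + j48.53 Ω
  C: Z = 1/(jωC) = -j/(ω·C) = 0 - j5.984 Ω
Step 3 — Series combination: Z_total = R + L + C = 40.6 + j42.54 Ω = 58.81∠46.3° Ω.

Z = 40.6 + j42.54 Ω = 58.81∠46.3° Ω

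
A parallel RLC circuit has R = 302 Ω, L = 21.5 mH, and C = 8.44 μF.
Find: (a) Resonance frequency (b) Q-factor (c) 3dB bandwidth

Step 1 — Resonance: ω₀ = 1/√(LC) = 1/√(0.0215·8.44e-06) = 2348 rad/s.
Step 2 — f₀ = ω₀/(2π) = 373.6 Hz.
Step 3 — Parallel Q: Q = R/(ω₀L) = 302/(2348·0.0215) = 5.984.
Step 4 — Bandwidth: Δω = ω₀/Q = 392.3 rad/s; BW = Δω/(2π) = 62.44 Hz.

(a) f₀ = 373.6 Hz  (b) Q = 5.984  (c) BW = 62.44 Hz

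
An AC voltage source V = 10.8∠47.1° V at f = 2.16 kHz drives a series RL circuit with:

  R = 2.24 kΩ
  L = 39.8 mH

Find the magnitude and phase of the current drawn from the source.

Step 1 — Angular frequency: ω = 2π·f = 2π·2160 = 1.357e+04 rad/s.
Step 2 — Component impedances:
  R: Z = R = 2240 Ω
  L: Z = jωL = j·1.357e+04·0.0398 = 0 + j540.2 Ω
Step 3 — Series combination: Z_total = R + L = 2240 + j540.2 Ω = 2304∠13.6° Ω.
Step 4 — Source phasor: V = 10.8∠47.1° V = 7.352 + j7.911 V.
Step 5 — Ohm's law: I = V / Z_total = (7.352 + j7.911) / (2240 + j540.2) = 0.003907 + j0.00259 A.
Step 6 — Convert to polar: |I| = 0.004687 A, ∠I = 33.5°.

I = 0.004687∠33.5° A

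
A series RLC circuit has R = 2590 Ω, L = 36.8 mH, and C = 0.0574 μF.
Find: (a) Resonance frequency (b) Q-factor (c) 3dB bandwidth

Step 1 — Resonance: ω₀ = 1/√(LC) = 1/√(0.0368·5.74e-08) = 2.176e+04 rad/s.
Step 2 — f₀ = ω₀/(2π) = 3463 Hz.
Step 3 — Series Q: Q = ω₀L/R = 2.176e+04·0.0368/2590 = 0.3091.
Step 4 — Bandwidth: Δω = ω₀/Q = 7.038e+04 rad/s; BW = Δω/(2π) = 1.12e+04 Hz.

(a) f₀ = 3463 Hz  (b) Q = 0.3091  (c) BW = 1.12e+04 Hz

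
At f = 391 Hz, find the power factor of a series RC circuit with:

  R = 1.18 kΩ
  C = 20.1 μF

Step 1 — Angular frequency: ω = 2π·f = 2π·391 = 2457 rad/s.
Step 2 — Component impedances:
  R: Z = R = 1180 Ω
  C: Z = 1/(jωC) = -j/(ω·C) = 0 - j20.25 Ω
Step 3 — Series combination: Z_total = R + C = 1180 - j20.25 Ω = 1180∠-1.0° Ω.
Step 4 — Power factor: PF = cos(φ) = Re(Z)/|Z| = 1180/1180.17 = 0.9999.
Step 5 — Type: Im(Z) = -20.25 ⇒ leading (phase φ = -1.0°).

PF = 0.9999 (leading, φ = -1.0°)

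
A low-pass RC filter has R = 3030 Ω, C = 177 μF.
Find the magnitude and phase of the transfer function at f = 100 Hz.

Step 1 — Angular frequency: ω = 2π·100 = 628.3 rad/s.
Step 2 — Transfer function: H(jω) = 1/(1 + jωRC).
Step 3 — Denominator: 1 + jωRC = 1 + j·628.3·3030·0.000177 = 1 + j337.
Step 4 — H = 8.807e-06 - j0.002968.
Step 5 — Magnitude: |H| = 0.002968 (-50.6 dB); phase: φ = -89.8°.

|H| = 0.002968 (-50.6 dB), φ = -89.8°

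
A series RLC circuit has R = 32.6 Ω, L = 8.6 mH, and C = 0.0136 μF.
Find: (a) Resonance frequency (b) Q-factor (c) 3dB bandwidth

Step 1 — Resonance: ω₀ = 1/√(LC) = 1/√(0.0086·1.36e-08) = 9.247e+04 rad/s.
Step 2 — f₀ = ω₀/(2π) = 1.472e+04 Hz.
Step 3 — Series Q: Q = ω₀L/R = 9.247e+04·0.0086/32.6 = 24.39.
Step 4 — Bandwidth: Δω = ω₀/Q = 3791 rad/s; BW = Δω/(2π) = 603.3 Hz.

(a) f₀ = 1.472e+04 Hz  (b) Q = 24.39  (c) BW = 603.3 Hz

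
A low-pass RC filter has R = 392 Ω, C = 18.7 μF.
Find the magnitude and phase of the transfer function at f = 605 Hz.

Step 1 — Angular frequency: ω = 2π·605 = 3801 rad/s.
Step 2 — Transfer function: H(jω) = 1/(1 + jωRC).
Step 3 — Denominator: 1 + jωRC = 1 + j·3801·392·1.87e-05 = 1 + j27.87.
Step 4 — H = 0.001286 - j0.03584.
Step 5 — Magnitude: |H| = 0.03586 (-28.9 dB); phase: φ = -87.9°.

|H| = 0.03586 (-28.9 dB), φ = -87.9°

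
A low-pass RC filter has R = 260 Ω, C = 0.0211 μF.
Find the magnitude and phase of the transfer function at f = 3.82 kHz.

Step 1 — Angular frequency: ω = 2π·3820 = 2.4e+04 rad/s.
Step 2 — Transfer function: H(jω) = 1/(1 + jωRC).
Step 3 — Denominator: 1 + jωRC = 1 + j·2.4e+04·260·2.11e-08 = 1 + j0.1317.
Step 4 — H = 0.983 - j0.1294.
Step 5 — Magnitude: |H| = 0.9914 (-0.1 dB); phase: φ = -7.5°.

|H| = 0.9914 (-0.1 dB), φ = -7.5°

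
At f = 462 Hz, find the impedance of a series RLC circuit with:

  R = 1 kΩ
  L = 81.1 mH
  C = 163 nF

Step 1 — Angular frequency: ω = 2π·f = 2π·462 = 2903 rad/s.
Step 2 — Component impedances:
  R: Z = R = 1000 Ω
  L: Z = jωL = j·2903·0.0811 = 0 + j235.4 Ω
  C: Z = 1/(jωC) = -j/(ω·C) = 0 - j2113 Ω
Step 3 — Series combination: Z_total = R + L + C = 1000 - j1878 Ω = 2128∠-62.0° Ω.

Z = 1000 - j1878 Ω = 2128∠-62.0° Ω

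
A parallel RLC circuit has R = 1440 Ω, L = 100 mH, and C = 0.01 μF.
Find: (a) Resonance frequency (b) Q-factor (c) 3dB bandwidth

Step 1 — Resonance: ω₀ = 1/√(LC) = 1/√(0.1·1e-08) = 3.162e+04 rad/s.
Step 2 — f₀ = ω₀/(2π) = 5033 Hz.
Step 3 — Parallel Q: Q = R/(ω₀L) = 1440/(3.162e+04·0.1) = 0.4554.
Step 4 — Bandwidth: Δω = ω₀/Q = 6.944e+04 rad/s; BW = Δω/(2π) = 1.105e+04 Hz.

(a) f₀ = 5033 Hz  (b) Q = 0.4554  (c) BW = 1.105e+04 Hz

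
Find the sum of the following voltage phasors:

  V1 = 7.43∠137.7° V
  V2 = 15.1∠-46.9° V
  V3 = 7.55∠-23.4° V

Step 1 — Convert each phasor to rectangular form:
  V1 = 7.43·(cos(137.7°) + j·sin(137.7°)) = -5.495 + j5 V
  V2 = 15.1·(cos(-46.9°) + j·sin(-46.9°)) = 10.32 - j11.03 V
  V3 = 7.55·(cos(-23.4°) + j·sin(-23.4°)) = 6.929 - j2.998 V
Step 2 — Sum components: V_total = 11.75 - j9.023 V.
Step 3 — Convert to polar: |V_total| = 14.82 V, ∠V_total = -37.5°.

V_total = 14.82∠-37.5° V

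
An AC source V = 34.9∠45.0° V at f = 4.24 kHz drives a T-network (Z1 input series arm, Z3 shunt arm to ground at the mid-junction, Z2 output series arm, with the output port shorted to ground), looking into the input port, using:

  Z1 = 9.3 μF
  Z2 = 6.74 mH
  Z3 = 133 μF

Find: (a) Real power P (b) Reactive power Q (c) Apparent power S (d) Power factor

Step 1 — Angular frequency: ω = 2π·f = 2π·4240 = 2.664e+04 rad/s.
Step 2 — Component impedances:
  Z1: Z = 1/(jωC) = -j/(ω·C) = 0 - j4.036 Ω
  Z2: Z = jωL = j·2.664e+04·0.00674 = 0 + j179.6 Ω
  Z3: Z = 1/(jωC) = -j/(ω·C) = 0 - j0.2822 Ω
Step 3 — With the output port shorted to ground, the output series arm Z2 runs from the junction to ground; the shunt arm Z3 also runs from the junction to ground. They appear in parallel: Z3 || Z2 = 0 - j0.2827 Ω.
Step 4 — Series with input arm Z1: Z_in = Z1 + (Z3 || Z2) = 0 - j4.319 Ω = 4.319∠-90.0° Ω.
Step 5 — Source phasor: V = 34.9∠45.0° V = 24.68 + j24.68 V.
Step 6 — Current: I = V / Z = -5.714 + j5.714 A = 8.081∠135.0° A.
Step 7 — Complex power: S = V·I* = 0 - j282 VA.
Step 8 — Real power: P = Re(S) = 0 W.
Step 9 — Reactive power: Q = Im(S) = -282 VAR.
Step 10 — Apparent power: |S| = 282 VA.
Step 11 — Power factor: PF = P/|S| = 0 (leading).

(a) P = 0 W  (b) Q = -282 VAR  (c) S = 282 VA  (d) PF = 0 (leading)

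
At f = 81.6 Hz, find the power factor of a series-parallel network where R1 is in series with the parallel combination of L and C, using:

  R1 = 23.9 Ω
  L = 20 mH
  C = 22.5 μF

Step 1 — Angular frequency: ω = 2π·f = 2π·81.6 = 512.7 rad/s.
Step 2 — Component impedances:
  R1: Z = R = 23.9 Ω
  L: Z = jωL = j·512.7·0.02 = 0 + j10.25 Ω
  C: Z = 1/(jωC) = -j/(ω·C) = 0 - j86.69 Ω
Step 3 — Parallel branch: L || C = 1/(1/L + 1/C) = 0 + j11.63 Ω.
Step 4 — Series with R1: Z_total = R1 + (L || C) = 23.9 + j11.63 Ω = 26.58∠25.9° Ω.
Step 5 — Power factor: PF = cos(φ) = Re(Z)/|Z| = 23.9/26.58 = 0.8992.
Step 6 — Type: Im(Z) = 11.63 ⇒ lagging (phase φ = 25.9°).

PF = 0.8992 (lagging, φ = 25.9°)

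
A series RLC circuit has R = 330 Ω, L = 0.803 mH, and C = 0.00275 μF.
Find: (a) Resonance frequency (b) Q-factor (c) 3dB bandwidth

Step 1 — Resonance condition Im(Z)=0 gives ω₀ = 1/√(LC).
Step 2 — ω₀ = 1/√(0.000803·2.75e-09) = 6.729e+05 rad/s.
Step 3 — f₀ = ω₀/(2π) = 1.071e+05 Hz.
Step 4 — Series Q: Q = ω₀L/R = 6.729e+05·0.000803/330 = 1.637.
Step 5 — 3dB bandwidth: Δω = ω₀/Q = 4.11e+05 rad/s; BW = Δω/(2π) = 6.541e+04 Hz.

(a) f₀ = 1.071e+05 Hz  (b) Q = 1.637  (c) BW = 6.541e+04 Hz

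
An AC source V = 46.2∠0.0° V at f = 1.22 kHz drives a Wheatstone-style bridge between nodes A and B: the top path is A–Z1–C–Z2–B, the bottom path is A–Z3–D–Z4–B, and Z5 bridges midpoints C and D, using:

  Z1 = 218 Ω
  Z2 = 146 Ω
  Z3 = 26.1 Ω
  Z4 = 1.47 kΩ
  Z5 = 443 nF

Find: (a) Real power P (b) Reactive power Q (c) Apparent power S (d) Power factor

Step 1 — Angular frequency: ω = 2π·f = 2π·1220 = 7665 rad/s.
Step 2 — Component impedances:
  Z1: Z = R = 218 Ω
  Z2: Z = R = 146 Ω
  Z3: Z = R = 26.1 Ω
  Z4: Z = R = 1470 Ω
  Z5: Z = 1/(jωC) = -j/(ω·C) = 0 - j294.5 Ω
Step 3 — Bridge requires nodal analysis (the Z5 bridge couples midpoints C and D, so the two paths cannot be reduced to a simple series/parallel combination). Setting node B to ground and injecting 1 A at node A, the 3-node admittance system at A, C, D solves to V_A = Z_AB = 246.1 - j64.8 Ω = 254.5∠-14.8° Ω.
Step 4 — Source phasor: V = 46.2∠0.0° V = 46.2 V.
Step 5 — Current: I = V / Z = 0.1756 + j0.04623 A = 0.1815∠14.8° A.
Step 6 — Complex power: S = V·I* = 8.111 - j2.136 VA.
Step 7 — Real power: P = Re(S) = 8.111 W.
Step 8 — Reactive power: Q = Im(S) = -2.136 VAR.
Step 9 — Apparent power: |S| = 8.387 VA.
Step 10 — Power factor: PF = P/|S| = 0.967 (leading).

(a) P = 8.111 W  (b) Q = -2.136 VAR  (c) S = 8.387 VA  (d) PF = 0.967 (leading)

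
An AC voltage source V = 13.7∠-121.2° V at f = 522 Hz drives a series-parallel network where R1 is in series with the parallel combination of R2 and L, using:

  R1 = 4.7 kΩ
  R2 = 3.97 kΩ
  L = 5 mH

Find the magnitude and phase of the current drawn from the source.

Step 1 — Angular frequency: ω = 2π·f = 2π·522 = 3280 rad/s.
Step 2 — Component impedances:
  R1: Z = R = 4700 Ω
  R2: Z = R = 3970 Ω
  L: Z = jωL = j·3280·0.005 = 0 + j16.4 Ω
Step 3 — Parallel branch: R2 || L = 1/(1/R2 + 1/L) = 0.06774 + j16.4 Ω.
Step 4 — Series with R1: Z_total = R1 + (R2 || L) = 4700 + j16.4 Ω = 4700∠0.2° Ω.
Step 5 — Source phasor: V = 13.7∠-121.2° V = -7.097 - j11.72 V.
Step 6 — Ohm's law: I = V / Z_total = (-7.097 - j11.72) / (4700 + j16.4) = -0.001519 - j0.002488 A.
Step 7 — Convert to polar: |I| = 0.002915 A, ∠I = -121.4°.

I = 0.002915∠-121.4° A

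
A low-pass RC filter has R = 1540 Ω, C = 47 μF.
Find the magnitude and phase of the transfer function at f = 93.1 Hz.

Step 1 — Angular frequency: ω = 2π·93.1 = 585 rad/s.
Step 2 — Transfer function: H(jω) = 1/(1 + jωRC).
Step 3 — Denominator: 1 + jωRC = 1 + j·585·1540·4.7e-05 = 1 + j42.34.
Step 4 — H = 0.0005575 - j0.02361.
Step 5 — Magnitude: |H| = 0.02361 (-32.5 dB); phase: φ = -88.6°.

|H| = 0.02361 (-32.5 dB), φ = -88.6°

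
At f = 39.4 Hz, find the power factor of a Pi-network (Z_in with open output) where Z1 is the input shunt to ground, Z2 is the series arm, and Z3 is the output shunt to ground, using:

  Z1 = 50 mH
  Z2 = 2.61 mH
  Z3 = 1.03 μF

Step 1 — Angular frequency: ω = 2π·f = 2π·39.4 = 247.6 rad/s.
Step 2 — Component impedances:
  Z1: Z = jωL = j·247.6·0.05 = 0 + j12.38 Ω
  Z2: Z = jωL = j·247.6·0.00261 = 0 + j0.6461 Ω
  Z3: Z = 1/(jωC) = -j/(ω·C) = 0 - j3922 Ω
Step 3 — With open output, the series arm Z2 and the output shunt Z3 appear in series to ground: Z2 + Z3 = 0 - j3921 Ω.
Step 4 — Parallel with input shunt Z1: Z_in = Z1 || (Z2 + Z3) = 0 + j12.42 Ω = 12.42∠90.0° Ω.
Step 5 — Power factor: PF = cos(φ) = Re(Z)/|Z| = -0/12.42 = -0.
Step 6 — Type: Im(Z) = 12.42 ⇒ lagging (phase φ = 90.0°).

PF = -0 (lagging, φ = 90.0°)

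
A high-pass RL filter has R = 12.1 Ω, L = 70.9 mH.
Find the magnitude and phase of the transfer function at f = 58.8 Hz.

Step 1 — Angular frequency: ω = 2π·58.8 = 369.5 rad/s.
Step 2 — Transfer function: H(jω) = jωL/(R + jωL).
Step 3 — Numerator jωL = j·26.19; denominator R + jωL = 12.1 + j26.19.
Step 4 — H = 0.8241 + j0.3807.
Step 5 — Magnitude: |H| = 0.9078 (-0.8 dB); phase: φ = 24.8°.

|H| = 0.9078 (-0.8 dB), φ = 24.8°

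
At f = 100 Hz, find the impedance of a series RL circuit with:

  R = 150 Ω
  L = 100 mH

Step 1 — Angular frequency: ω = 2π·f = 2π·100 = 628.3 rad/s.
Step 2 — Component impedances:
  R: Z = R = 150 Ω
  L: Z = jωL = j·628.3·0.1 = 0 + j62.83 Ω
Step 3 — Series combination: Z_total = R + L = 150 + j62.83 Ω = 162.6∠22.7° Ω.

Z = 150 + j62.83 Ω = 162.6∠22.7° Ω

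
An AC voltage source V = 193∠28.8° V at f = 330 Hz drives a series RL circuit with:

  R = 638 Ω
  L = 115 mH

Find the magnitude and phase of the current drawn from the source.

Step 1 — Angular frequency: ω = 2π·f = 2π·330 = 2073 rad/s.
Step 2 — Component impedances:
  R: Z = R = 638 Ω
  L: Z = jωL = j·2073·0.115 = 0 + j238.4 Ω
Step 3 — Series combination: Z_total = R + L = 638 + j238.4 Ω = 681.1∠20.5° Ω.
Step 4 — Source phasor: V = 193∠28.8° V = 169.1 + j92.98 V.
Step 5 — Ohm's law: I = V / Z_total = (169.1 + j92.98) / (638 + j238.4) = 0.2804 + j0.04094 A.
Step 6 — Convert to polar: |I| = 0.2834 A, ∠I = 8.3°.

I = 0.2834∠8.3° A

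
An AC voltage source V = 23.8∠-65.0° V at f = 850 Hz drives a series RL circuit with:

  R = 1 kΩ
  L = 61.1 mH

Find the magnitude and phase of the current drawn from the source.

Step 1 — Angular frequency: ω = 2π·f = 2π·850 = 5341 rad/s.
Step 2 — Component impedances:
  R: Z = R = 1000 Ω
  L: Z = jωL = j·5341·0.0611 = 0 + j326.3 Ω
Step 3 — Series combination: Z_total = R + L = 1000 + j326.3 Ω = 1052∠18.1° Ω.
Step 4 — Source phasor: V = 23.8∠-65.0° V = 10.06 - j21.57 V.
Step 5 — Ohm's law: I = V / Z_total = (10.06 - j21.57) / (1000 + j326.3) = 0.002729 - j0.02246 A.
Step 6 — Convert to polar: |I| = 0.02263 A, ∠I = -83.1°.

I = 0.02263∠-83.1° A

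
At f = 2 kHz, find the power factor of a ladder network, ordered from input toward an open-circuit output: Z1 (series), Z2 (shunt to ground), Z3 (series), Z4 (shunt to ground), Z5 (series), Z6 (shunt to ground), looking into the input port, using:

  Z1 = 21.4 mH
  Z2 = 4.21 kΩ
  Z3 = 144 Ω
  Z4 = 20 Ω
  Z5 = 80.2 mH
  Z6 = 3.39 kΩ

Step 1 — Angular frequency: ω = 2π·f = 2π·2000 = 1.257e+04 rad/s.
Step 2 — Component impedances:
  Z1: Z = jωL = j·1.257e+04·0.0214 = 0 + j268.9 Ω
  Z2: Z = R = 4210 Ω
  Z3: Z = R = 144 Ω
  Z4: Z = R = 20 Ω
  Z5: Z = jωL = j·1.257e+04·0.0802 = 0 + j1008 Ω
  Z6: Z = R = 3390 Ω
Step 3 — Ladder network (open output): work backward from the far end, alternating series and parallel combinations. Z_in = 157.8 + j268.9 Ω = 311.8∠59.6° Ω.
Step 4 — Power factor: PF = cos(φ) = Re(Z)/|Z| = 157.75/311.8 = 0.5059.
Step 5 — Type: Im(Z) = 268.9 ⇒ lagging (phase φ = 59.6°).

PF = 0.5059 (lagging, φ = 59.6°)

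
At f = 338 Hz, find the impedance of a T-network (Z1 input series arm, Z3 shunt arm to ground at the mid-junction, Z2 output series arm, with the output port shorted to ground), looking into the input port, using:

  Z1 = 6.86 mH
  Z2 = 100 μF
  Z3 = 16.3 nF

Step 1 — Angular frequency: ω = 2π·f = 2π·338 = 2124 rad/s.
Step 2 — Component impedances:
  Z1: Z = jωL = j·2124·0.00686 = 0 + j14.57 Ω
  Z2: Z = 1/(jωC) = -j/(ω·C) = 0 - j4.709 Ω
  Z3: Z = 1/(jωC) = -j/(ω·C) = 0 - j2.889e+04 Ω
Step 3 — With the output port shorted to ground, the output series arm Z2 runs from the junction to ground; the shunt arm Z3 also runs from the junction to ground. They appear in parallel: Z3 || Z2 = 0 - j4.708 Ω.
Step 4 — Series with input arm Z1: Z_in = Z1 + (Z3 || Z2) = 0 + j9.861 Ω = 9.861∠90.0° Ω.

Z = 0 + j9.861 Ω = 9.861∠90.0° Ω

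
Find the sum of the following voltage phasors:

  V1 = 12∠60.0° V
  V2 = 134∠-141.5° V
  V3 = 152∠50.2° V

Step 1 — Convert each phasor to rectangular form:
  V1 = 12·(cos(60.0°) + j·sin(60.0°)) = 6 + j10.39 V
  V2 = 134·(cos(-141.5°) + j·sin(-141.5°)) = -104.9 - j83.42 V
  V3 = 152·(cos(50.2°) + j·sin(50.2°)) = 97.3 + j116.8 V
Step 2 — Sum components: V_total = -1.573 + j43.75 V.
Step 3 — Convert to polar: |V_total| = 43.78 V, ∠V_total = 92.1°.

V_total = 43.78∠92.1° V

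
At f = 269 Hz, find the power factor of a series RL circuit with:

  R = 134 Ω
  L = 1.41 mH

Step 1 — Angular frequency: ω = 2π·f = 2π·269 = 1690 rad/s.
Step 2 — Component impedances:
  R: Z = R = 134 Ω
  L: Z = jωL = j·1690·0.00141 = 0 + j2.383 Ω
Step 3 — Series combination: Z_total = R + L = 134 + j2.383 Ω = 134∠1.0° Ω.
Step 4 — Power factor: PF = cos(φ) = Re(Z)/|Z| = 134/134.021 = 0.9998.
Step 5 — Type: Im(Z) = 2.383 ⇒ lagging (phase φ = 1.0°).

PF = 0.9998 (lagging, φ = 1.0°)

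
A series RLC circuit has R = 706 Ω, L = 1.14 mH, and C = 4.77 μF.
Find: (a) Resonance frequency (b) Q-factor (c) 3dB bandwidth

Step 1 — Resonance: ω₀ = 1/√(LC) = 1/√(0.00114·4.77e-06) = 1.356e+04 rad/s.
Step 2 — f₀ = ω₀/(2π) = 2158 Hz.
Step 3 — Series Q: Q = ω₀L/R = 1.356e+04·0.00114/706 = 0.0219.
Step 4 — Bandwidth: Δω = ω₀/Q = 6.193e+05 rad/s; BW = Δω/(2π) = 9.856e+04 Hz.

(a) f₀ = 2158 Hz  (b) Q = 0.0219  (c) BW = 9.856e+04 Hz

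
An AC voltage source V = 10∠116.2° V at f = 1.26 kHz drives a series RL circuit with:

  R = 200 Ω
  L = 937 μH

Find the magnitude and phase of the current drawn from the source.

Step 1 — Angular frequency: ω = 2π·f = 2π·1260 = 7917 rad/s.
Step 2 — Component impedances:
  R: Z = R = 200 Ω
  L: Z = jωL = j·7917·0.000937 = 0 + j7.418 Ω
Step 3 — Series combination: Z_total = R + L = 200 + j7.418 Ω = 200.1∠2.1° Ω.
Step 4 — Source phasor: V = 10∠116.2° V = -4.415 + j8.973 V.
Step 5 — Ohm's law: I = V / Z_total = (-4.415 + j8.973) / (200 + j7.418) = -0.02038 + j0.04562 A.
Step 6 — Convert to polar: |I| = 0.04997 A, ∠I = 114.1°.

I = 0.04997∠114.1° A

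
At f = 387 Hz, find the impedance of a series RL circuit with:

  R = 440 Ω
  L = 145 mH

Step 1 — Angular frequency: ω = 2π·f = 2π·387 = 2432 rad/s.
Step 2 — Component impedances:
  R: Z = R = 440 Ω
  L: Z = jωL = j·2432·0.145 = 0 + j352.6 Ω
Step 3 — Series combination: Z_total = R + L = 440 + j352.6 Ω = 563.8∠38.7° Ω.

Z = 440 + j352.6 Ω = 563.8∠38.7° Ω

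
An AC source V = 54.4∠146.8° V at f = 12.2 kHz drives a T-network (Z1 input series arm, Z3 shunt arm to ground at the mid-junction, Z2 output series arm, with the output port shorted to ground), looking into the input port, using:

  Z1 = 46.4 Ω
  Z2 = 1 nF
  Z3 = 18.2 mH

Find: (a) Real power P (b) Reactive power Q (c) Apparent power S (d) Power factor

Step 1 — Angular frequency: ω = 2π·f = 2π·1.22e+04 = 7.665e+04 rad/s.
Step 2 — Component impedances:
  Z1: Z = R = 46.4 Ω
  Z2: Z = 1/(jωC) = -j/(ω·C) = 0 - j1.305e+04 Ω
  Z3: Z = jωL = j·7.665e+04·0.0182 = 0 + j1395 Ω
Step 3 — With the output port shorted to ground, the output series arm Z2 runs from the junction to ground; the shunt arm Z3 also runs from the junction to ground. They appear in parallel: Z3 || Z2 = 0 + j1562 Ω.
Step 4 — Series with input arm Z1: Z_in = Z1 + (Z3 || Z2) = 46.4 + j1562 Ω = 1563∠88.3° Ω.
Step 5 — Source phasor: V = 54.4∠146.8° V = -45.52 + j29.79 V.
Step 6 — Current: I = V / Z = 0.01819 + j0.02968 A = 0.03481∠58.5° A.
Step 7 — Complex power: S = V·I* = 0.05622 + j1.893 VA.
Step 8 — Real power: P = Re(S) = 0.05622 W.
Step 9 — Reactive power: Q = Im(S) = 1.893 VAR.
Step 10 — Apparent power: |S| = 1.894 VA.
Step 11 — Power factor: PF = P/|S| = 0.02969 (lagging).

(a) P = 0.05622 W  (b) Q = 1.893 VAR  (c) S = 1.894 VA  (d) PF = 0.02969 (lagging)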